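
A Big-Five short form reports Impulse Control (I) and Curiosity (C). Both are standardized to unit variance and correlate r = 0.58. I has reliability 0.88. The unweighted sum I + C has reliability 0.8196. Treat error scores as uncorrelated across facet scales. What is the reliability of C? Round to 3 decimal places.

0.550

Var(I+C) = 2 + 2·0.58 = 3.160.
True-score variance = ρ_I + ρ_C + 2·0.58, so 0.8196 = (0.88 + ρ_C + 1.16) / 3.160.
ρ_C = 0.8196·3.160 − 0.88 − 1.16 = 0.550.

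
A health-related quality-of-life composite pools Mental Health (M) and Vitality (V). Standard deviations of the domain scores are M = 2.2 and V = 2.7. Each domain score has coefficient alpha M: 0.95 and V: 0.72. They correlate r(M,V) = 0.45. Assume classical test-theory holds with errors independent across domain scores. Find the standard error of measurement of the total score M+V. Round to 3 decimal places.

Var(total) = 12.13 + 5.346 = 17.476.
True-score variance = 9.8468 + 5.346 = 15.1928, so reliability = 0.8694.
Error variance = 17.476 − 15.1928 = 2.2832; SEM = √2.2832 = 1.511.

1.511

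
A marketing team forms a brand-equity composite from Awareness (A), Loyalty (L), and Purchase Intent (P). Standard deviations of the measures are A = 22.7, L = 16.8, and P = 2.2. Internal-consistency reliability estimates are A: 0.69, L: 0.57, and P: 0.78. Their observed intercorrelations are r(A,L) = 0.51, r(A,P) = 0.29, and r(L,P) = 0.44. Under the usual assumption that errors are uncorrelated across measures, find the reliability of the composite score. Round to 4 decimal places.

0.7748

Var(A+L+P) = 22.7² + 16.8² + 2.2² + 2·[22.7·16.8·0.51 + 22.7·2.2·0.29 + 16.8·2.2·0.44] = 802.37 + 450.477 = 1252.85.
Under uncorrelated errors the observed covariances equal the true-score covariances, so only the own-variance terms attenuate.
True-score variance = [22.7²·0.69 + 16.8²·0.57 + 2.2²·0.78] + 450.477 = 520.202 + 450.477 = 970.679.
Reliability = 970.679 / 1252.85 = 0.7748.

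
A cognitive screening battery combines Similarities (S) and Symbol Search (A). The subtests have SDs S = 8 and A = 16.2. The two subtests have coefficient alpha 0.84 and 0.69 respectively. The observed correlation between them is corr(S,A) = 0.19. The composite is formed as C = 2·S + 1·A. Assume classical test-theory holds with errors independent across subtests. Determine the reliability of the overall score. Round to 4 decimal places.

0.8017

Var(C) = 2²·8² + 16.2² + 2·[2·8·16.2·0.19] = 518.44 + 98.496 = 616.936.
Under uncorrelated errors the observed covariances equal the true-score covariances, so only the own-variance terms attenuate.
True-score variance = [2²·8²·0.84 + 16.2²·0.69] + 98.496 = 396.124 + 98.496 = 494.62.
Reliability = 494.62 / 616.936 = 0.8017.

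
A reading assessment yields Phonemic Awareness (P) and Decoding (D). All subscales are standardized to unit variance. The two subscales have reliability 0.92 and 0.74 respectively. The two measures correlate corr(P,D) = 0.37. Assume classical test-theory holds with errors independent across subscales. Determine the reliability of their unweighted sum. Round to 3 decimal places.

Var(P+D) = 2 + 2·[0.37] = 2 + 0.74 = 2.74.
With uncorrelated errors the cross-covariances are all true-score covariance, so they carry over unchanged; only the diagonal terms shrink to ρᵢσᵢ².
True-score variance = [0.92 + 0.74] + 0.74 = 1.66 + 0.74 = 2.4.
Reliability = 2.4 / 2.74 = 0.876.

0.876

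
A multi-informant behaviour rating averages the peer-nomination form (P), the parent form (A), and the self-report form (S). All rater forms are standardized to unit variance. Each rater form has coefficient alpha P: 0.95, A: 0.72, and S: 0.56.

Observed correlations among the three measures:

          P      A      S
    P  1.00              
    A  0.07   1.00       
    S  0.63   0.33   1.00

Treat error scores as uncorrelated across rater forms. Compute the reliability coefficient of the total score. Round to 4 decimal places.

0.8478

Var(P+A+S) = 3 + 2·[0.07 + 0.63 + 0.33] = 3 + 2.06 = 5.06.
Because errors are independent across components, Cov(Tᵢ,Tⱼ) = Cov(Xᵢ,Xⱼ); the off-diagonal part of the true-score variance is the same as above.
True-score variance = [0.95 + 0.72 + 0.56] + 2.06 = 2.23 + 2.06 = 4.29.
Reliability = 4.29 / 5.06 = 0.8478.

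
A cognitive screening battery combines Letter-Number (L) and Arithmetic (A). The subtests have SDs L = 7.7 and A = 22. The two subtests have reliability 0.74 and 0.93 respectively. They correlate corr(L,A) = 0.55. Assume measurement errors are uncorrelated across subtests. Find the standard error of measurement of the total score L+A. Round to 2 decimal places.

Var(total) = 543.29 + 186.34 = 729.63.
True-score variance = 493.995 + 186.34 = 680.335, so reliability = 0.9324.
Error variance = 729.63 − 680.335 = 49.2954; SEM = √49.2954 = 7.02.

7.02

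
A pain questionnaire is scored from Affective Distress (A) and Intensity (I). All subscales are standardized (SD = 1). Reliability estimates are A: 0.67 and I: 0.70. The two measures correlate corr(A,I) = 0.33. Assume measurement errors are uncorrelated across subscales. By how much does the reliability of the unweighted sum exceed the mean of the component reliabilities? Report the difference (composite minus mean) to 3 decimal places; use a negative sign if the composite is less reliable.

Var(sum) = 2 + 0.66 = 2.66; true-score variance = 1.37 + 0.66 = 2.03; composite reliability = 0.7632.
Mean component reliability = 0.6850.
Difference = 0.7632 − 0.6850 = 0.078.

0.078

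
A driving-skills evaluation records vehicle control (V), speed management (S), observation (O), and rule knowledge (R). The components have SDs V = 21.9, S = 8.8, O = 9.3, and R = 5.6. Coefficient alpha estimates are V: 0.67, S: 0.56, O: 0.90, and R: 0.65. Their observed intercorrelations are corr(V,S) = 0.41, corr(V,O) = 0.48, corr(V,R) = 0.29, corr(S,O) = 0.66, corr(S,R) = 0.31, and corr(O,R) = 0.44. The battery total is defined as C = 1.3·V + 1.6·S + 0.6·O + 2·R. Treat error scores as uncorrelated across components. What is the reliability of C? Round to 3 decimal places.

0.808

Var(C) = 1.3²·21.9² + 1.6²·8.8² + 0.6²·9.3² + 2²·5.6² + 2·[2.08·21.9·8.8·0.41 + 0.78·21.9·9.3·0.48 + 2.6·21.9·5.6·0.29 + 0.96·8.8·9.3·0.66 + 3.2·8.8·5.6·0.31 + 1.2·9.3·5.6·0.44] = 1165.36 + 922.628 = 2087.99.
Under uncorrelated errors the observed covariances equal the true-score covariances, so only the own-variance terms attenuate.
True-score variance = [1.3²·21.9²·0.67 + 1.6²·8.8²·0.56 + 0.6²·9.3²·0.90 + 2²·5.6²·0.65] + 922.628 = 763.639 + 922.628 = 1686.27.
Reliability = 1686.27 / 2087.99 = 0.808.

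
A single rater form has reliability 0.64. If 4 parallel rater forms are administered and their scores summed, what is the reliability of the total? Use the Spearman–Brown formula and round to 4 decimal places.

ρ_k = kρ / (1 + (k−1)ρ) = 4·0.64 / (1 + 3·0.64) = 2.560 / 2.920 = 0.8767.

0.8767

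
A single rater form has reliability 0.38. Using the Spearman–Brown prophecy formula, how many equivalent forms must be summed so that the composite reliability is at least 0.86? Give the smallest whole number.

k ≥ ρ*(1−ρ₁)/(ρ₁(1−ρ*)) = 0.86·0.62 / (0.38·0.14) = 10.023.
Smallest integer k = 11.

11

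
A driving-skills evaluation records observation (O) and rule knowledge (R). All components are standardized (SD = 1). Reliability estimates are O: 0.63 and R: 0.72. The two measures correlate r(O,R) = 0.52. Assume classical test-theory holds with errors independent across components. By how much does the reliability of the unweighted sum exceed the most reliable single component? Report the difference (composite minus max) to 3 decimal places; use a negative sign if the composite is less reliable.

Var(sum) = 2 + 1.04 = 3.04; true-score variance = 1.35 + 1.04 = 2.39; composite reliability = 0.7862.
Max component reliability = 0.7200.
Difference = 0.7862 − 0.7200 = 0.066.

0.066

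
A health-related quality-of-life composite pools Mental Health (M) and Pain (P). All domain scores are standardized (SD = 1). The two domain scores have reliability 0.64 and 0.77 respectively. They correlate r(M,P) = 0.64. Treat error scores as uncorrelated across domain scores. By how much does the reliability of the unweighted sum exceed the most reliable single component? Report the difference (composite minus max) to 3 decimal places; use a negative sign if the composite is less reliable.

0.050

Var(sum) = 2 + 1.28 = 3.28; true-score variance = 1.41 + 1.28 = 2.69; composite reliability = 0.8201.
Max component reliability = 0.7700.
Difference = 0.8201 − 0.7700 = 0.050.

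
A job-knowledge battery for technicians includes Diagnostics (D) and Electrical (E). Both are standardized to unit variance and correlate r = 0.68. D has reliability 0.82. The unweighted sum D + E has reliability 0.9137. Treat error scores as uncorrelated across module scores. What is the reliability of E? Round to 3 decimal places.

0.890

Var(D+E) = 2 + 2·0.68 = 3.360.
True-score variance = ρ_D + ρ_E + 2·0.68, so 0.9137 = (0.82 + ρ_E + 1.36) / 3.360.
ρ_E = 0.9137·3.360 − 0.82 − 1.36 = 0.890.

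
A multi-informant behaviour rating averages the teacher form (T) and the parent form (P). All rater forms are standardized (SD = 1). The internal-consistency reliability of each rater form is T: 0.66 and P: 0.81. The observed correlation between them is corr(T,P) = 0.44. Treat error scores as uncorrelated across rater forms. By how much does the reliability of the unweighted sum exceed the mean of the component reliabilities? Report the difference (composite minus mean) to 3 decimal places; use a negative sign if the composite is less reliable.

Var(sum) = 2 + 0.88 = 2.88; true-score variance = 1.47 + 0.88 = 2.35; composite reliability = 0.8160.
Mean component reliability = 0.7350.
Difference = 0.8160 − 0.7350 = 0.081.

0.081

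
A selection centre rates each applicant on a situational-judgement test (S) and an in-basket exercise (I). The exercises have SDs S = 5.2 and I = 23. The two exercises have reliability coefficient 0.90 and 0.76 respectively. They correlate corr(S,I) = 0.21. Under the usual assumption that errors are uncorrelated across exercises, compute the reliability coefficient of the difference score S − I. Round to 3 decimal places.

Var(S−I) = 5.2² + 23² − 2·5.2·23·0.21 = 556.04 − 50.232 = 505.808.
Because errors are independent across components, Cov(Tᵢ,Tⱼ) = Cov(Xᵢ,Xⱼ); the off-diagonal part of the true-score variance is the same as above.
True-score variance = [5.2²·0.90 + 23²·0.76] − 50.232 = 426.376 − 50.232 = 376.144.
Reliability = 376.144 / 505.808 = 0.744.

0.744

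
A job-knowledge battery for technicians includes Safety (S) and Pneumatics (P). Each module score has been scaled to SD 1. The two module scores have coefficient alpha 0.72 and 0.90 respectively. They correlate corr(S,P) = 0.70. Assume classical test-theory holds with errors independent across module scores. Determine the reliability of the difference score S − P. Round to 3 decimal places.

Var(S−P) = 1 + 1 − 2·0.70 = 2 − 1.4 = 0.6.
Under uncorrelated errors the observed covariances equal the true-score covariances, so only the own-variance terms attenuate.
True-score variance = [0.72 + 0.90] − 1.4 = 1.62 − 1.4 = 0.22.
Reliability = 0.22 / 0.6 = 0.367.

0.367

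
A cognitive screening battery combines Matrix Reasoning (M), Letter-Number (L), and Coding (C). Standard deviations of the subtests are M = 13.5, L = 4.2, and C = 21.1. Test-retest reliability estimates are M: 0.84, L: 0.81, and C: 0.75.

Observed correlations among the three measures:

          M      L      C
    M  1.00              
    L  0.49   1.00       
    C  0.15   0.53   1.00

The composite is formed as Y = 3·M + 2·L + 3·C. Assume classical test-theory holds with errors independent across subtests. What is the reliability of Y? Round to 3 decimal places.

0.827

Var(Y) = 3²·13.5² + 2²·4.2² + 3²·21.1² + 2·[6·13.5·4.2·0.49 + 9·13.5·21.1·0.15 + 6·4.2·21.1·0.53] = 5717.7 + 1666.11 = 7383.81.
With uncorrelated errors the cross-covariances are all true-score covariance, so they carry over unchanged; only the diagonal terms shrink to ρᵢσᵢ².
True-score variance = [3²·13.5²·0.84 + 2²·4.2²·0.81 + 3²·21.1²·0.75] + 1666.11 = 4440.13 + 1666.11 = 6106.25.
Reliability = 6106.25 / 7383.81 = 0.827.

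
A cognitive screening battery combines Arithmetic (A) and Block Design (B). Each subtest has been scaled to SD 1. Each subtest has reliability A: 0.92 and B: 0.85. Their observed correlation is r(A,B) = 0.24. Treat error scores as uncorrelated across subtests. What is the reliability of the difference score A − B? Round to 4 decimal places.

0.8487

Var(A−B) = 1 + 1 − 2·0.24 = 2 − 0.48 = 1.52.
Because errors are independent across components, Cov(Tᵢ,Tⱼ) = Cov(Xᵢ,Xⱼ); the off-diagonal part of the true-score variance is the same as above.
True-score variance = [0.92 + 0.85] − 0.48 = 1.77 − 0.48 = 1.29.
Reliability = 1.29 / 1.52 = 0.8487.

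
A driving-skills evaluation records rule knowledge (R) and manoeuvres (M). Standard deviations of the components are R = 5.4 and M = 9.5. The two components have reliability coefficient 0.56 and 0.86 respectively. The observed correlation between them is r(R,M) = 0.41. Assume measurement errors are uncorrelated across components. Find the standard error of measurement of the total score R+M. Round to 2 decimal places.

5.05

Var(total) = 119.41 + 42.066 = 161.476.
True-score variance = 93.9446 + 42.066 = 136.011, so reliability = 0.8423.
Error variance = 161.476 − 136.011 = 25.4654; SEM = √25.4654 = 5.05.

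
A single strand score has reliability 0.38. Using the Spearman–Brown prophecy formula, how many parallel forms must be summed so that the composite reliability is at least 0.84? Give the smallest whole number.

k ≥ ρ*(1−ρ₁)/(ρ₁(1−ρ*)) = 0.84·0.62 / (0.38·0.16) = 8.566.
Smallest integer k = 9.

9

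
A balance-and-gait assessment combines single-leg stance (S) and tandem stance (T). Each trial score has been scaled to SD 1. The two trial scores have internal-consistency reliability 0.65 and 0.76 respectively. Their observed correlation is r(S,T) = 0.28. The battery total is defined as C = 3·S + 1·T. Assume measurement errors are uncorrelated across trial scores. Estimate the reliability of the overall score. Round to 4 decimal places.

Var(C) = 3² + 1 + 2·[3·0.28] = 10 + 1.68 = 11.68.
Under uncorrelated errors the observed covariances equal the true-score covariances, so only the own-variance terms attenuate.
True-score variance = [3²·0.65 + 0.76] + 1.68 = 6.61 + 1.68 = 8.29.
Reliability = 8.29 / 11.68 = 0.7098.

0.7098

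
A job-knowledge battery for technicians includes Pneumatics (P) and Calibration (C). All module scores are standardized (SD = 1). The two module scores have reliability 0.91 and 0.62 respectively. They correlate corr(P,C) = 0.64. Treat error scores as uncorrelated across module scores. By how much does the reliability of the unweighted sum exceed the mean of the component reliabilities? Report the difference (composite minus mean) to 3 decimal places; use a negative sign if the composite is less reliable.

0.092

Var(sum) = 2 + 1.28 = 3.28; true-score variance = 1.53 + 1.28 = 2.81; composite reliability = 0.8567.
Mean component reliability = 0.7650.
Difference = 0.8567 − 0.7650 = 0.092.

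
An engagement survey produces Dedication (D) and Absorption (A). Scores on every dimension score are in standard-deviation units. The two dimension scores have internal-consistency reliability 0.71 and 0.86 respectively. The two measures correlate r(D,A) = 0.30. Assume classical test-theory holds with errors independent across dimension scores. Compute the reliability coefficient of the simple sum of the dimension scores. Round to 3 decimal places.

0.835

Var(D+A) = 2 + 2·[0.30] = 2 + 0.6 = 2.6.
Under uncorrelated errors the observed covariances equal the true-score covariances, so only the own-variance terms attenuate.
True-score variance = [0.71 + 0.86] + 0.6 = 1.57 + 0.6 = 2.17.
Reliability = 2.17 / 2.6 = 0.835.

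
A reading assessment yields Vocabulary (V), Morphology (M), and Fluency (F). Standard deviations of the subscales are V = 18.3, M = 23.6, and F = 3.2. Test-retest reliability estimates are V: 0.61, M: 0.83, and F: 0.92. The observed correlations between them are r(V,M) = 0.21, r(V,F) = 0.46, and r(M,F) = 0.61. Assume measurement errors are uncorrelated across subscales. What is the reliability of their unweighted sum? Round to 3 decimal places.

Var(V+M+F) = 18.3² + 23.6² + 3.2² + 2·[18.3·23.6·0.21 + 18.3·3.2·0.46 + 23.6·3.2·0.61] = 902.09 + 327.399 = 1229.49.
Because errors are independent across components, Cov(Tᵢ,Tⱼ) = Cov(Xᵢ,Xⱼ); the off-diagonal part of the true-score variance is the same as above.
True-score variance = [18.3²·0.61 + 23.6²·0.83 + 3.2²·0.92] + 327.399 = 675.981 + 327.399 = 1003.38.
Reliability = 1003.38 / 1229.49 = 0.816.

0.816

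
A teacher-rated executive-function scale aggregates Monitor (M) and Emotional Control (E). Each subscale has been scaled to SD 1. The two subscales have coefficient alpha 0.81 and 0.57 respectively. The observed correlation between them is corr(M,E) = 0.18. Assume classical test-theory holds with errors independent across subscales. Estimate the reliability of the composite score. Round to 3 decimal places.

0.737

Var(M+E) = 2 + 2·[0.18] = 2 + 0.36 = 2.36.
With uncorrelated errors the cross-covariances are all true-score covariance, so they carry over unchanged; only the diagonal terms shrink to ρᵢσᵢ².
True-score variance = [0.81 + 0.57] + 0.36 = 1.38 + 0.36 = 1.74.
Reliability = 1.74 / 2.36 = 0.737.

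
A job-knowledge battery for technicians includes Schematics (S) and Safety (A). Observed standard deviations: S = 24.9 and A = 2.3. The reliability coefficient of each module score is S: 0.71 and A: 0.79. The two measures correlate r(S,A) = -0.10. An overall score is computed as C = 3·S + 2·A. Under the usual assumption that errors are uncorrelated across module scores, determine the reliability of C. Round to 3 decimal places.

0.707

Var(C) = 3²·24.9² + 2²·2.3² + 2·[6·24.9·2.3·(-0.10)] = 5601.25 − 68.724 = 5532.53.
With uncorrelated errors the cross-covariances are all true-score covariance, so they carry over unchanged; only the diagonal terms shrink to ρᵢσᵢ².
True-score variance = [3²·24.9²·0.71 + 2²·2.3²·0.79] − 68.724 = 3978.58 − 68.724 = 3909.86.
Reliability = 3909.86 / 5532.53 = 0.707.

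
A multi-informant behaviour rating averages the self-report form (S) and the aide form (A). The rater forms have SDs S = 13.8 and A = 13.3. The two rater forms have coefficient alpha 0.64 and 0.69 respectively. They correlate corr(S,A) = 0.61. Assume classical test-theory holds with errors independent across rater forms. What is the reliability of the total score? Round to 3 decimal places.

Var(S+A) = 13.8² + 13.3² + 2·[13.8·13.3·0.61] = 367.33 + 223.919 = 591.249.
Because errors are independent across components, Cov(Tᵢ,Tⱼ) = Cov(Xᵢ,Xⱼ); the off-diagonal part of the true-score variance is the same as above.
True-score variance = [13.8²·0.64 + 13.3²·0.69] + 223.919 = 243.936 + 223.919 = 467.855.
Reliability = 467.855 / 591.249 = 0.791.

0.791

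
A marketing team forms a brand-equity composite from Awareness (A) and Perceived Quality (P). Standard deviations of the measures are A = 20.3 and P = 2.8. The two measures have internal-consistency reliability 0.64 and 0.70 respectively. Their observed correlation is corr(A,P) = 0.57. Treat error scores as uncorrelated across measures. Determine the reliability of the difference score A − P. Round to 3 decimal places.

0.576

Var(A−P) = 20.3² + 2.8² − 2·20.3·2.8·0.57 = 419.93 − 64.7976 = 355.132.
With uncorrelated errors the cross-covariances are all true-score covariance, so they carry over unchanged; only the diagonal terms shrink to ρᵢσᵢ².
True-score variance = [20.3²·0.64 + 2.8²·0.70] − 64.7976 = 269.226 − 64.7976 = 204.428.
Reliability = 204.428 / 355.132 = 0.576.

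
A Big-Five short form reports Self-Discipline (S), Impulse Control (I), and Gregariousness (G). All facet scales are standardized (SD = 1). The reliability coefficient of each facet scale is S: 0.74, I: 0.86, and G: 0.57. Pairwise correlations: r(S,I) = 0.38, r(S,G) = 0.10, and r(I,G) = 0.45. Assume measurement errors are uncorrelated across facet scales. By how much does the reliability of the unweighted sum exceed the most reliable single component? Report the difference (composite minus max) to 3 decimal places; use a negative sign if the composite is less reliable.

-0.031

Var(sum) = 3 + 1.86 = 4.86; true-score variance = 2.17 + 1.86 = 4.03; composite reliability = 0.8292.
Max component reliability = 0.8600.
Difference = 0.8292 − 0.8600 = -0.031.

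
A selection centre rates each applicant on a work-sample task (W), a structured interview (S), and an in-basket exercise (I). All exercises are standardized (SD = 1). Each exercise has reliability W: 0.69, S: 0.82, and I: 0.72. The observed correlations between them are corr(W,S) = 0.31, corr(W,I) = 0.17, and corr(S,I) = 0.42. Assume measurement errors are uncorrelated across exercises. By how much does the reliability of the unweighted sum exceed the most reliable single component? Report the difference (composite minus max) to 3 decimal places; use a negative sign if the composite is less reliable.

Var(sum) = 3 + 1.8 = 4.8; true-score variance = 2.23 + 1.8 = 4.03; composite reliability = 0.8396.
Max component reliability = 0.8200.
Difference = 0.8396 − 0.8200 = 0.020.

0.020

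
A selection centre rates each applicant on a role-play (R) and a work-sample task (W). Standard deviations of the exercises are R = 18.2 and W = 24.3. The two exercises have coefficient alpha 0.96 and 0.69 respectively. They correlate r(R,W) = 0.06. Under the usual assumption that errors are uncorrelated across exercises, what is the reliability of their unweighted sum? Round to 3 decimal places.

Var(R+W) = 18.2² + 24.3² + 2·[18.2·24.3·0.06] = 921.73 + 53.0712 = 974.801.
Under uncorrelated errors the observed covariances equal the true-score covariances, so only the own-variance terms attenuate.
True-score variance = [18.2²·0.96 + 24.3²·0.69] + 53.0712 = 725.428 + 53.0712 = 778.5.
Reliability = 778.5 / 974.801 = 0.799.

0.799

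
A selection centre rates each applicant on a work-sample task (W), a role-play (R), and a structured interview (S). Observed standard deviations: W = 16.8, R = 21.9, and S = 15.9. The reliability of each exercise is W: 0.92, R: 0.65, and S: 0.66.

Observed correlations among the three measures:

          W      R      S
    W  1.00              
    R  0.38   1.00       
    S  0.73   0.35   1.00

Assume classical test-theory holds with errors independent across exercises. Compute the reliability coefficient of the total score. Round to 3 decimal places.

0.857

Var(W+R+S) = 16.8² + 21.9² + 15.9² + 2·[16.8·21.9·0.38 + 16.8·15.9·0.73 + 21.9·15.9·0.35] = 1014.66 + 913.361 = 1928.02.
Under uncorrelated errors the observed covariances equal the true-score covariances, so only the own-variance terms attenuate.
True-score variance = [16.8²·0.92 + 21.9²·0.65 + 15.9²·0.66] + 913.361 = 738.262 + 913.361 = 1651.62.
Reliability = 1651.62 / 1928.02 = 0.857.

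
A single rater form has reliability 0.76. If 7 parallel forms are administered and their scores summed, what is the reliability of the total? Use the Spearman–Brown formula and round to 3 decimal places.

ρ_k = kρ / (1 + (k−1)ρ) = 7·0.76 / (1 + 6·0.76) = 5.320 / 5.560 = 0.957.

0.957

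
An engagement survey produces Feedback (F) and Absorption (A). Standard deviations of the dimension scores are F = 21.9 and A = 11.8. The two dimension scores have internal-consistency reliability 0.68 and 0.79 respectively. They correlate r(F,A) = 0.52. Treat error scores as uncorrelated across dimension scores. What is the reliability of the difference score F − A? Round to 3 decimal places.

0.478

Var(F−A) = 21.9² + 11.8² − 2·21.9·11.8·0.52 = 618.85 − 268.757 = 350.093.
With uncorrelated errors the cross-covariances are all true-score covariance, so they carry over unchanged; only the diagonal terms shrink to ρᵢσᵢ².
True-score variance = [21.9²·0.68 + 11.8²·0.79] − 268.757 = 436.134 − 268.757 = 167.378.
Reliability = 167.378 / 350.093 = 0.478.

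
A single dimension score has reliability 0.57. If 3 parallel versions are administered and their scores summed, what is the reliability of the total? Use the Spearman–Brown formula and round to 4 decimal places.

ρ_k = kρ / (1 + (k−1)ρ) = 3·0.57 / (1 + 2·0.57) = 1.710 / 2.140 = 0.7991.

0.7991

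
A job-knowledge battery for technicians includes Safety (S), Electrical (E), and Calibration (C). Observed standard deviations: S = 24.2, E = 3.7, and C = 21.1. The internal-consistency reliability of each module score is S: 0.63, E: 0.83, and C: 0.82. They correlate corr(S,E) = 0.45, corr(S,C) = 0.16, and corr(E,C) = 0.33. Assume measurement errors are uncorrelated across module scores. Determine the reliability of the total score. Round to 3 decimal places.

0.777

Var(S+E+C) = 24.2² + 3.7² + 21.1² + 2·[24.2·3.7·0.45 + 24.2·21.1·0.16 + 3.7·21.1·0.33] = 1044.54 + 295.511 = 1340.05.
Because errors are independent across components, Cov(Tᵢ,Tⱼ) = Cov(Xᵢ,Xⱼ); the off-diagonal part of the true-score variance is the same as above.
True-score variance = [24.2²·0.63 + 3.7²·0.83 + 21.1²·0.82] + 295.511 = 745.388 + 295.511 = 1040.9.
Reliability = 1040.9 / 1340.05 = 0.777.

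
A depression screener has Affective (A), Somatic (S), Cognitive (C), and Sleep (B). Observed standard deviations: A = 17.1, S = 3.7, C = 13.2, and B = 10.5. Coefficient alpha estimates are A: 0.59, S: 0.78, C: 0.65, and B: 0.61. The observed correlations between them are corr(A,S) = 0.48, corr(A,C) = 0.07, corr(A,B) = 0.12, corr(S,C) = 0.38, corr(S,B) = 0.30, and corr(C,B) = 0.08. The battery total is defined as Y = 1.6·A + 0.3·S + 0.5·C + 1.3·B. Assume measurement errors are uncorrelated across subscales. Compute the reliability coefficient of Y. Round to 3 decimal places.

0.657

Var(Y) = 1.6²·17.1² + 0.3²·3.7² + 0.5²·13.2² + 1.3²·10.5² + 2·[0.48·17.1·3.7·0.48 + 0.8·17.1·13.2·0.07 + 2.08·17.1·10.5·0.12 + 0.15·3.7·13.2·0.38 + 0.39·3.7·10.5·0.30 + 0.65·13.2·10.5·0.08] = 979.684 + 173.14 = 1152.82.
Because errors are independent across components, Cov(Tᵢ,Tⱼ) = Cov(Xᵢ,Xⱼ); the off-diagonal part of the true-score variance is the same as above.
True-score variance = [1.6²·17.1²·0.59 + 0.3²·3.7²·0.78 + 0.5²·13.2²·0.65 + 1.3²·10.5²·0.61] + 173.14 = 584.588 + 173.14 = 757.728.
Reliability = 757.728 / 1152.82 = 0.657.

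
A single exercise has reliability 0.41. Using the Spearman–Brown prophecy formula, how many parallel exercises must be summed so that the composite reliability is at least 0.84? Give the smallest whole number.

8

k ≥ ρ*(1−ρ₁)/(ρ₁(1−ρ*)) = 0.84·0.59 / (0.41·0.16) = 7.555.
Smallest integer k = 8.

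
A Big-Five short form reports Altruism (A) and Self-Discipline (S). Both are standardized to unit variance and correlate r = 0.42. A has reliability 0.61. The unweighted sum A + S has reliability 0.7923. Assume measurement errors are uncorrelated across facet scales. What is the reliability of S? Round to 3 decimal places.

0.800

Var(A+S) = 2 + 2·0.42 = 2.840.
True-score variance = ρ_A + ρ_S + 2·0.42, so 0.7923 = (0.61 + ρ_S + 0.84) / 2.840.
ρ_S = 0.7923·2.840 − 0.61 − 0.84 = 0.800.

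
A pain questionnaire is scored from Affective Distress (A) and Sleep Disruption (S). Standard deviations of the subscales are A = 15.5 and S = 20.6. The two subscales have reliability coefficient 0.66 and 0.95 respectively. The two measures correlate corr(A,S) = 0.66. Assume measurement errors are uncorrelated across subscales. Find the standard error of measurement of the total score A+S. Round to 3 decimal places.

Var(total) = 664.61 + 421.476 = 1086.09.
True-score variance = 561.707 + 421.476 = 983.183, so reliability = 0.9053.
Error variance = 1086.09 − 983.183 = 102.903; SEM = √102.903 = 10.144.

10.144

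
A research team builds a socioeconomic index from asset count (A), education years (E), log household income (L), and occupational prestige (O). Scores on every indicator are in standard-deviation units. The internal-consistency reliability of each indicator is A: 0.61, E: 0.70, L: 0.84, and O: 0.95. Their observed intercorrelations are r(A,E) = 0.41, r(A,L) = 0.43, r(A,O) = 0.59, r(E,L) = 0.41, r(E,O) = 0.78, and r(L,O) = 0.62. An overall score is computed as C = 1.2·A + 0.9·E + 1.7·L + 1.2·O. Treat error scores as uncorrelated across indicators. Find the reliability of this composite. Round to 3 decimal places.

Var(C) = 1.2² + 0.9² + 1.7² + 1.2² + 2·[1.08·0.41 + 2.04·0.43 + 1.44·0.59 + 1.53·0.41 + 1.08·0.78 + 2.04·0.62] = 6.58 + 9.8082 = 16.3882.
Under uncorrelated errors the observed covariances equal the true-score covariances, so only the own-variance terms attenuate.
True-score variance = [1.2²·0.61 + 0.9²·0.70 + 1.7²·0.84 + 1.2²·0.95] + 9.8082 = 5.241 + 9.8082 = 15.0492.
Reliability = 15.0492 / 16.3882 = 0.918.

0.918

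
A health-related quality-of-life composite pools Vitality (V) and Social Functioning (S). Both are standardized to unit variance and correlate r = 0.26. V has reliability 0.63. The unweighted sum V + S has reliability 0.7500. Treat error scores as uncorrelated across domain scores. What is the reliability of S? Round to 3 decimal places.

Var(V+S) = 2 + 2·0.26 = 2.520.
True-score variance = ρ_V + ρ_S + 2·0.26, so 0.7500 = (0.63 + ρ_S + 0.52) / 2.520.
ρ_S = 0.7500·2.520 − 0.63 − 0.52 = 0.740.

0.740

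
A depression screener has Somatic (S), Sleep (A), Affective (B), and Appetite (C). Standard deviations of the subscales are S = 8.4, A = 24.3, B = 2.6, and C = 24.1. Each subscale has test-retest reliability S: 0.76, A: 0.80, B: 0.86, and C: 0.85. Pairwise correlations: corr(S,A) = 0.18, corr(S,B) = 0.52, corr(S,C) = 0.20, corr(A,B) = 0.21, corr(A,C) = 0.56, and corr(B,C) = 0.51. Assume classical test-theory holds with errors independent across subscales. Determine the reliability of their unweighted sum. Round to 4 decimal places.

Var(S+A+B+C) = 8.4² + 24.3² + 2.6² + 24.1² + 2·[8.4·24.3·0.18 + 8.4·2.6·0.52 + 8.4·24.1·0.20 + 24.3·2.6·0.21 + 24.3·24.1·0.56 + 2.6·24.1·0.51] = 1248.62 + 923.527 = 2172.15.
Because errors are independent across components, Cov(Tᵢ,Tⱼ) = Cov(Xᵢ,Xⱼ); the off-diagonal part of the true-score variance is the same as above.
True-score variance = [8.4²·0.76 + 24.3²·0.80 + 2.6²·0.86 + 24.1²·0.85] + 923.527 = 1025.52 + 923.527 = 1949.05.
Reliability = 1949.05 / 2172.15 = 0.8973.

0.8973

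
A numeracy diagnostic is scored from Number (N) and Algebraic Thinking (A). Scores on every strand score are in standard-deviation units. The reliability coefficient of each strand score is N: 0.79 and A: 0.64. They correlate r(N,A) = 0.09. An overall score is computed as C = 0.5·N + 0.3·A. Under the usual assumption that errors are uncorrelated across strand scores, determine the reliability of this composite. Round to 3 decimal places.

Var(C) = 0.5² + 0.3² + 2·[0.15·0.09] = 0.34 + 0.027 = 0.367.
Because errors are independent across components, Cov(Tᵢ,Tⱼ) = Cov(Xᵢ,Xⱼ); the off-diagonal part of the true-score variance is the same as above.
True-score variance = [0.5²·0.79 + 0.3²·0.64] + 0.027 = 0.2551 + 0.027 = 0.2821.
Reliability = 0.2821 / 0.367 = 0.769.

0.769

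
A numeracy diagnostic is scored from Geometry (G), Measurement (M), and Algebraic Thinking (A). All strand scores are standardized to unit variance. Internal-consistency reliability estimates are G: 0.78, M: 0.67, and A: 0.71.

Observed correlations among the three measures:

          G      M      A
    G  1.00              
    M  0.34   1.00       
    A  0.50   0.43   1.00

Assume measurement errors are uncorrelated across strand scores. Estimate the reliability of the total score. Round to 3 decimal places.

0.848

Var(G+M+A) = 3 + 2·[0.34 + 0.50 + 0.43] = 3 + 2.54 = 5.54.
Because errors are independent across components, Cov(Tᵢ,Tⱼ) = Cov(Xᵢ,Xⱼ); the off-diagonal part of the true-score variance is the same as above.
True-score variance = [0.78 + 0.67 + 0.71] + 2.54 = 2.16 + 2.54 = 4.7.
Reliability = 4.7 / 5.54 = 0.848.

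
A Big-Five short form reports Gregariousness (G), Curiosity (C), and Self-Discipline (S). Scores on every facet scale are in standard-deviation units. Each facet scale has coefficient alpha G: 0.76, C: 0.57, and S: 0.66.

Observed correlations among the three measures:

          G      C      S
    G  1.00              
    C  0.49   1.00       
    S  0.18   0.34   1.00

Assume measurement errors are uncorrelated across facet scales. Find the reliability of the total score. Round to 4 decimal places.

0.7988

Var(G+C+S) = 3 + 2·[0.49 + 0.18 + 0.34] = 3 + 2.02 = 5.02.
Because errors are independent across components, Cov(Tᵢ,Tⱼ) = Cov(Xᵢ,Xⱼ); the off-diagonal part of the true-score variance is the same as above.
True-score variance = [0.76 + 0.57 + 0.66] + 2.02 = 1.99 + 2.02 = 4.01.
Reliability = 4.01 / 5.02 = 0.7988.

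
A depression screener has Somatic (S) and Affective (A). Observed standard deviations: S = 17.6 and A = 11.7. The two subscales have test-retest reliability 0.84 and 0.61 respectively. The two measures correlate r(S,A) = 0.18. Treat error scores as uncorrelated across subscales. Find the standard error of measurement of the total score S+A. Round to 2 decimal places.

10.15

Var(total) = 446.65 + 74.1312 = 520.781.
True-score variance = 343.701 + 74.1312 = 417.833, so reliability = 0.8023.
Error variance = 520.781 − 417.833 = 102.949; SEM = √102.949 = 10.15.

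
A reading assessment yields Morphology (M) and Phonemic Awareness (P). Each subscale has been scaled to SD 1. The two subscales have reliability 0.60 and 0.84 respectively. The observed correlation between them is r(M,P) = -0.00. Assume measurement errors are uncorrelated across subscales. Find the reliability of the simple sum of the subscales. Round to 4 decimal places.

0.7200

Var(M+P) = 2 + 2·[-0.00] = 2 + 0 = 2.
With uncorrelated errors the cross-covariances are all true-score covariance, so they carry over unchanged; only the diagonal terms shrink to ρᵢσᵢ².
True-score variance = [0.60 + 0.84] + 0 = 1.44 + 0 = 1.44.
Reliability = 1.44 / 2 = 0.7200.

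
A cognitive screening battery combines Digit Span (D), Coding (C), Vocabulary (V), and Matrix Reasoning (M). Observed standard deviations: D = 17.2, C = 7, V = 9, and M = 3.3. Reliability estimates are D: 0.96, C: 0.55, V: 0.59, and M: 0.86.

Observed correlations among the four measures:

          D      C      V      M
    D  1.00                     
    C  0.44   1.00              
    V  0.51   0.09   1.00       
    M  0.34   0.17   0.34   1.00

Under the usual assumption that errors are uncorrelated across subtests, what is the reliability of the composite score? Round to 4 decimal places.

Var(D+C+V+M) = 17.2² + 7² + 9² + 3.3² + 2·[17.2·7·0.44 + 17.2·9·0.51 + 17.2·3.3·0.34 + 7·9·0.09 + 7·3.3·0.17 + 9·3.3·0.34] = 436.73 + 341.835 = 778.565.
Under uncorrelated errors the observed covariances equal the true-score covariances, so only the own-variance terms attenuate.
True-score variance = [17.2²·0.96 + 7²·0.55 + 9²·0.59 + 3.3²·0.86] + 341.835 = 368.112 + 341.835 = 709.947.
Reliability = 709.947 / 778.565 = 0.9119.

0.9119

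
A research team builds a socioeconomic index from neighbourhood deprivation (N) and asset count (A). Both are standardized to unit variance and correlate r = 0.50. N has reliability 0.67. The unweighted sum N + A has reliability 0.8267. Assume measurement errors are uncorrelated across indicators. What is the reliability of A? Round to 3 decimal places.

Var(N+A) = 2 + 2·0.50 = 3.000.
True-score variance = ρ_N + ρ_A + 2·0.50, so 0.8267 = (0.67 + ρ_A + 1.00) / 3.000.
ρ_A = 0.8267·3.000 − 0.67 − 1.00 = 0.810.

0.810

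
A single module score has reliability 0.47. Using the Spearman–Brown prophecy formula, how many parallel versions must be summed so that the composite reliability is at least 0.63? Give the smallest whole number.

2

k ≥ ρ*(1−ρ₁)/(ρ₁(1−ρ*)) = 0.63·0.53 / (0.47·0.37) = 1.920.
Smallest integer k = 2.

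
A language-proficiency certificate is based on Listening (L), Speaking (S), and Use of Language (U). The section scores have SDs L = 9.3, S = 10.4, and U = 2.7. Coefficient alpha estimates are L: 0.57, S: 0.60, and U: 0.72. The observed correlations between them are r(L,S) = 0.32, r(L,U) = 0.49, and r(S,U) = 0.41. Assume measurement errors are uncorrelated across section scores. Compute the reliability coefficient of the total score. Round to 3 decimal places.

0.735

Var(L+S+U) = 9.3² + 10.4² + 2.7² + 2·[9.3·10.4·0.32 + 9.3·2.7·0.49 + 10.4·2.7·0.41] = 201.94 + 109.534 = 311.474.
Because errors are independent across components, Cov(Tᵢ,Tⱼ) = Cov(Xᵢ,Xⱼ); the off-diagonal part of the true-score variance is the same as above.
True-score variance = [9.3²·0.57 + 10.4²·0.60 + 2.7²·0.72] + 109.534 = 119.444 + 109.534 = 228.978.
Reliability = 228.978 / 311.474 = 0.735.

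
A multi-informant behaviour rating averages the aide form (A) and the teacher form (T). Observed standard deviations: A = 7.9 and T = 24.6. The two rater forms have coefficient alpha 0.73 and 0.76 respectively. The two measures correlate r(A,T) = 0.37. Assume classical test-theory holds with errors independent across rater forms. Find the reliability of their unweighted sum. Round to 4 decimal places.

Var(A+T) = 7.9² + 24.6² + 2·[7.9·24.6·0.37] = 667.57 + 143.812 = 811.382.
With uncorrelated errors the cross-covariances are all true-score covariance, so they carry over unchanged; only the diagonal terms shrink to ρᵢσᵢ².
True-score variance = [7.9²·0.73 + 24.6²·0.76] + 143.812 = 505.481 + 143.812 = 649.293.
Reliability = 649.293 / 811.382 = 0.8002.

0.8002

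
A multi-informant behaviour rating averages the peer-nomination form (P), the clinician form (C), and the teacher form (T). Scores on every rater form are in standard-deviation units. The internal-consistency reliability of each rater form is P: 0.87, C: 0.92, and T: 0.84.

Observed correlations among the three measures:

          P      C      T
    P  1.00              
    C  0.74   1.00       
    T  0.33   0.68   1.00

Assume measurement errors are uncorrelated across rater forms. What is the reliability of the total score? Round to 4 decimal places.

0.9431

Var(P+C+T) = 3 + 2·[0.74 + 0.33 + 0.68] = 3 + 3.5 = 6.5.
Under uncorrelated errors the observed covariances equal the true-score covariances, so only the own-variance terms attenuate.
True-score variance = [0.87 + 0.92 + 0.84] + 3.5 = 2.63 + 3.5 = 6.13.
Reliability = 6.13 / 6.5 = 0.9431.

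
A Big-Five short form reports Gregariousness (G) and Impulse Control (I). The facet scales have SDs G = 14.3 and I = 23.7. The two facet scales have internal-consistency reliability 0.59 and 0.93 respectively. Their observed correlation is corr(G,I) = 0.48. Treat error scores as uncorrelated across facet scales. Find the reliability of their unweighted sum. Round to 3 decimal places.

Var(G+I) = 14.3² + 23.7² + 2·[14.3·23.7·0.48] = 766.18 + 325.354 = 1091.53.
With uncorrelated errors the cross-covariances are all true-score covariance, so they carry over unchanged; only the diagonal terms shrink to ρᵢσᵢ².
True-score variance = [14.3²·0.59 + 23.7²·0.93] + 325.354 = 643.021 + 325.354 = 968.374.
Reliability = 968.374 / 1091.53 = 0.887.

0.887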